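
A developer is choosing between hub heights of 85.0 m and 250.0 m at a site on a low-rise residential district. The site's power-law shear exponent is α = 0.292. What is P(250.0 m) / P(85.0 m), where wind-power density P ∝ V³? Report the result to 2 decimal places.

2.57

Speed ratio: V_B/V_A = (z_B/z_A)^α = (250.0/85.0)^0.292 = (2.9412)^0.292 = 1.37028
Power-density ratio: P_B/P_A = (V_B/V_A)³ = (1.37028)³ = 2.57291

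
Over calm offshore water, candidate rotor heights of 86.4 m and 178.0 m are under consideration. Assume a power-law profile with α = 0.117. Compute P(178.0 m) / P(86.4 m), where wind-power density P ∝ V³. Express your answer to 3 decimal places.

1.289

Speed ratio: V_B/V_A = (z_B/z_A)^α = (178.0/86.4)^0.117 = (2.0602)^0.117 = 1.08825
Power-density ratio: P_B/P_A = (V_B/V_A)³ = (1.08825)³ = 1.28879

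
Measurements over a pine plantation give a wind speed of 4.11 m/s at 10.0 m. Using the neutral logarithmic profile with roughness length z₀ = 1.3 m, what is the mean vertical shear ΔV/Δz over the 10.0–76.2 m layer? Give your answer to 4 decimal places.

Log law: V₂ = V₁ · ln(z₂/z₀)/ln(z₁/z₀) = 4.11 × 4.0710/2.0402 = 8.2010 m/s
ΔV/Δz = (8.2010 − 4.11)/(76.2 − 10.0) = 4.0910/66.2000 = 0.06180 m/s/m

0.0618 m/s/m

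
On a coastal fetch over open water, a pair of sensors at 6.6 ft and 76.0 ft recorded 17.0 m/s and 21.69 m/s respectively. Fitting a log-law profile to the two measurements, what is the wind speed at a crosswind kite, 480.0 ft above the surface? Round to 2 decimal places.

25.23 m/s

Log law: V ∝ ln(z/z₀). From the pair, with r = V₁/V₂ = 0.78377,
ln z₀ = (ln z₁ − r·ln z₂)/(1 − r) = (1.8871 − 0.78377×4.3307)/0.21623 = -6.9706 → z₀ = 0.0009391 ft
V₃ = V₁ · ln(z₃/z₀)/ln(z₁/z₀) = 17.0 × 13.1443/8.8576 = 25.2273 m/s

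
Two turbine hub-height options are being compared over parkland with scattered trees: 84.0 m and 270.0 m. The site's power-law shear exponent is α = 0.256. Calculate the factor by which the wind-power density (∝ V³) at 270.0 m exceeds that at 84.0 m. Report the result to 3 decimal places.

Speed ratio: V_B/V_A = (z_B/z_A)^α = (270.0/84.0)^0.256 = (3.2143)^0.256 = 1.34838
Power-density ratio: P_B/P_A = (V_B/V_A)³ = (1.34838)³ = 2.45155

2.452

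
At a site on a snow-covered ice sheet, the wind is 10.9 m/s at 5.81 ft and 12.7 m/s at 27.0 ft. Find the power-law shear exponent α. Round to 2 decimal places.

α ≈ 0.10

Power law: V₂/V₁ = (z₂/z₁)^α ⇒ α = ln(V₂/V₁) / ln(z₂/z₁)
α = ln(12.7/10.9) / ln(27.0/5.81) = ln(1.1651) / ln(4.6472)
  = 0.15284 / 1.53626 = 0.09949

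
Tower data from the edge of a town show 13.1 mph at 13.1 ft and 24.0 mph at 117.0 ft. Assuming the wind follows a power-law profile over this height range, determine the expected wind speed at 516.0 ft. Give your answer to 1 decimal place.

First find α: α = ln(V₂/V₁)/ln(z₂/z₁) = ln(24.0/13.1)/ln(117.0/13.1) = 0.60544/2.18956 = 0.2765
Extrapolate from 117.0 ft to 516.0 ft: V₃ = 24.0 × (516.0/117.0)^0.2765 = 24.0 × 1.5073 = 36.1754 mph

36.2 mph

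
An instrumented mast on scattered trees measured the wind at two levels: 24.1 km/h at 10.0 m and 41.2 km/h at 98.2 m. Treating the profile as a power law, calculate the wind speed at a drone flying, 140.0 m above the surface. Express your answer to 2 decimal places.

44.78 km/h

First find α: α = ln(V₂/V₁)/ln(z₂/z₁) = ln(41.2/24.1)/ln(98.2/10.0) = 0.53623/2.28442 = 0.2347
Extrapolate from 98.2 m to 140.0 m: V₃ = 41.2 × (140.0/98.2)^0.2347 = 41.2 × 1.0868 = 44.7765 km/h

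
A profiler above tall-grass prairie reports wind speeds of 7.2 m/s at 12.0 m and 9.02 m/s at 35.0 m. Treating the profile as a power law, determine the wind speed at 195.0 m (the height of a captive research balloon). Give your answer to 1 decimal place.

First find α: α = ln(V₂/V₁)/ln(z₂/z₁) = ln(9.02/7.2)/ln(35.0/12.0) = 0.22536/1.07044 = 0.2105
Extrapolate from 35.0 m to 195.0 m: V₃ = 9.02 × (195.0/35.0)^0.2105 = 9.02 × 1.4357 = 12.9496 m/s

12.9 m/s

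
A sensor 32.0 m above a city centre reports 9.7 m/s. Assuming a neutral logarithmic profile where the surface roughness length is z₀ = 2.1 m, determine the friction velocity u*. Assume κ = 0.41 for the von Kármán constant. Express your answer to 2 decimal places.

Log law: V(z) = (u*/κ) · ln(z/z₀) ⇒ u* = κ · V / ln(z/z₀)
u* = 0.41 × 9.7 / ln(32.0/2.1) = 0.41 × 9.7 / 2.7238
   = 3.9770 / 2.7238 = 1.4601 m/s

u* ≈ 1.46 m/s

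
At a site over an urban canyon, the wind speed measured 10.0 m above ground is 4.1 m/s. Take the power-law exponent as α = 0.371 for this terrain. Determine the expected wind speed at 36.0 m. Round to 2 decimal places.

Power-law profile: V₂ = V₁ · (z₂/z₁)^α
V₂ = 4.1 × (36.0/10.0)^0.371 = 4.1 × (3.6000)^0.371
    = 4.1 × 1.6084 = 6.5944 m/s

6.59 m/s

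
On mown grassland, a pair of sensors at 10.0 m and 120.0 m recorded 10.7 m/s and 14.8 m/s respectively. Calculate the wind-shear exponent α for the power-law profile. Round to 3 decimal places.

α ≈ 0.131

Power law: V₂/V₁ = (z₂/z₁)^α ⇒ α = ln(V₂/V₁) / ln(z₂/z₁)
α = ln(14.8/10.7) / ln(120.0/10.0) = ln(1.3832) / ln(12.0000)
  = 0.32438 / 2.48491 = 0.13054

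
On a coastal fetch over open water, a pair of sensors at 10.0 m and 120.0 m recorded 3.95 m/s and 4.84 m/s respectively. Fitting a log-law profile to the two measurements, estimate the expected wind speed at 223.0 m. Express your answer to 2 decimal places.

Log law: V ∝ ln(z/z₀). From the pair, with r = V₁/V₂ = 0.81612,
ln z₀ = (ln z₁ − r·ln z₂)/(1 − r) = (2.3026 − 0.81612×4.7875)/0.18388 = -8.7259 → z₀ = 0.0001623 m
V₃ = V₁ · ln(z₃/z₀)/ln(z₁/z₀) = 3.95 × 14.1331/11.0285 = 5.0619 m/s

5.06 m/s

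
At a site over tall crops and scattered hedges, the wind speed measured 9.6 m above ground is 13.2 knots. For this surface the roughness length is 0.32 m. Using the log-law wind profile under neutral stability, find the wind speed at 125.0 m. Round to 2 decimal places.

Log law: V(z) ∝ ln(z/z₀), so V₂/V₁ = ln(z₂/z₀) / ln(z₁/z₀).
ln(125.0/0.32) = 5.9677, ln(9.6/0.32) = 3.4012
V₂ = 13.2 × 5.9677/3.4012 = 13.2 × 1.7546 = 23.1607 knots

23.16 knots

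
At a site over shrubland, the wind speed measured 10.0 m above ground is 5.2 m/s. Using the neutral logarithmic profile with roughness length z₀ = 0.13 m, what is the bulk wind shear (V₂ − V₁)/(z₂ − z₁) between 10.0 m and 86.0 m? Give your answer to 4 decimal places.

0.0339 m/s/m

Log law: V₂ = V₁ · ln(z₂/z₀)/ln(z₁/z₀) = 5.2 × 6.4946/4.3428 = 7.7765 m/s
ΔV/Δz = (7.7765 − 5.2)/(86.0 − 10.0) = 2.5765/76.0000 = 0.03390 m/s/m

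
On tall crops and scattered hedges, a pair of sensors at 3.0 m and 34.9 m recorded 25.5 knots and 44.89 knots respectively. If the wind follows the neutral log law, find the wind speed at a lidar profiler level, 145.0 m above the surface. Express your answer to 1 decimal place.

Log law: V ∝ ln(z/z₀). From the pair, with r = V₁/V₂ = 0.56806,
ln z₀ = (ln z₁ − r·ln z₂)/(1 − r) = (1.0986 − 0.56806×3.5525)/0.43194 = -2.1285 → z₀ = 0.1190 m
V₃ = V₁ · ln(z₃/z₀)/ln(z₁/z₀) = 25.5 × 7.1052/3.2271 = 56.1441 knots

56.1 knots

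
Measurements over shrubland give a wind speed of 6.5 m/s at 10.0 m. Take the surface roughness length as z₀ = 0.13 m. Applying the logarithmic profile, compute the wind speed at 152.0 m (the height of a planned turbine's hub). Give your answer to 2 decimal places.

10.57 m/s

Log law: V(z) ∝ ln(z/z₀), so V₂/V₁ = ln(z₂/z₀) / ln(z₁/z₀).
ln(152.0/0.13) = 7.0641, ln(10.0/0.13) = 4.3428
V₂ = 6.5 × 7.0641/4.3428 = 6.5 × 1.6266 = 10.5730 m/s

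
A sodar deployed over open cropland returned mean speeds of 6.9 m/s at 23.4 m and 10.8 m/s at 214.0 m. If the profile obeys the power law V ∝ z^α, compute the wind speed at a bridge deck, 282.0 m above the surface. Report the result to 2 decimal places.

First find α: α = ln(V₂/V₁)/ln(z₂/z₁) = ln(10.8/6.9)/ln(214.0/23.4) = 0.44802/2.21324 = 0.2024
Extrapolate from 214.0 m to 282.0 m: V₃ = 10.8 × (282.0/214.0)^0.2024 = 10.8 × 1.0574 = 11.4204 m/s

11.42 m/s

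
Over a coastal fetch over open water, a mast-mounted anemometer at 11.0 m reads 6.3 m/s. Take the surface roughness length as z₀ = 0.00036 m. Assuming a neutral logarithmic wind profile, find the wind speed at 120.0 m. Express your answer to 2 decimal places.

7.76 m/s

Log law: V(z) ∝ ln(z/z₀), so V₂/V₁ = ln(z₂/z₀) / ln(z₁/z₀).
ln(120.0/0.00036) = 12.7169, ln(11.0/0.00036) = 10.3273
V₂ = 6.3 × 12.7169/10.3273 = 6.3 × 1.2314 = 7.7577 m/s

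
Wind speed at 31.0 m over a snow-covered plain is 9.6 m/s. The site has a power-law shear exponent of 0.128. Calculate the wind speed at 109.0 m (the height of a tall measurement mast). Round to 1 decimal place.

11.3 m/s

Power-law profile: V₂ = V₁ · (z₂/z₁)^α
V₂ = 9.6 × (109.0/31.0)^0.128 = 9.6 × (3.5161)^0.128
    = 9.6 × 1.1746 = 11.2763 m/s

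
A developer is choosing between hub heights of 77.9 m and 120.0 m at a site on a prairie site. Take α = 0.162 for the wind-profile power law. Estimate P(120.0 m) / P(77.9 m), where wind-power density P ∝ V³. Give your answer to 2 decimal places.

Speed ratio: V_B/V_A = (z_B/z_A)^α = (120.0/77.9)^0.162 = (1.5404)^0.162 = 1.07250
Power-density ratio: P_B/P_A = (V_B/V_A)³ = (1.07250)³ = 1.23366

1.23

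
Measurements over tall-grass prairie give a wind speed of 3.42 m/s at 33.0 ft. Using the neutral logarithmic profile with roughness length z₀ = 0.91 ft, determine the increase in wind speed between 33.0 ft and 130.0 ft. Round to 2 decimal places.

Log law: V₂ = V₁ · ln(z₂/z₀)/ln(z₁/z₀) = 3.42 × 4.9618/3.5908 = 4.7258 m/s
ΔV = 4.7258 − 3.42 = 1.3058 m/s

1.31 m/s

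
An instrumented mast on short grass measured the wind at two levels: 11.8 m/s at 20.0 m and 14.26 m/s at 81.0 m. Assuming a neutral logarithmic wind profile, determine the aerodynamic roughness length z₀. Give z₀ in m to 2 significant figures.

Log law: V(z) ∝ ln(z/z₀). With r = V₁/V₂ = 11.8/14.26 = 0.82749,
r · ln(z₂/z₀) = ln(z₁/z₀) ⇒ ln z₀ = (ln z₁ − r·ln z₂)/(1 − r)
ln z₀ = (2.99573 − 0.82749×4.39445) / 0.17251 = -3.7136
z₀ = exp(-3.7136) = 0.02439 m

z₀ ≈ 0.024 m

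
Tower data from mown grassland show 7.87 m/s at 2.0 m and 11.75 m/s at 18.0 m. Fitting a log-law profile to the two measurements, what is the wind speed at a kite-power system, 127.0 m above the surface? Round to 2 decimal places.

15.20 m/s

Log law: V ∝ ln(z/z₀). From the pair, with r = V₁/V₂ = 0.66979,
ln z₀ = (ln z₁ − r·ln z₂)/(1 − r) = (0.6931 − 0.66979×2.8904)/0.33021 = -3.7636 → z₀ = 0.02320 m
V₃ = V₁ · ln(z₃/z₀)/ln(z₁/z₀) = 7.87 × 8.6078/4.4567 = 15.2002 m/s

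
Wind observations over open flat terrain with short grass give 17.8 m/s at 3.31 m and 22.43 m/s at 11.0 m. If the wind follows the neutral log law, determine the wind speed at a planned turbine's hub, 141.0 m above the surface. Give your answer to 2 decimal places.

Log law: V ∝ ln(z/z₀). From the pair, with r = V₁/V₂ = 0.79358,
ln z₀ = (ln z₁ − r·ln z₂)/(1 − r) = (1.1969 − 0.79358×2.3979)/0.20642 = -3.4201 → z₀ = 0.03271 m
V₃ = V₁ · ln(z₃/z₀)/ln(z₁/z₀) = 17.8 × 8.3688/4.6170 = 32.2643 m/s

32.26 m/s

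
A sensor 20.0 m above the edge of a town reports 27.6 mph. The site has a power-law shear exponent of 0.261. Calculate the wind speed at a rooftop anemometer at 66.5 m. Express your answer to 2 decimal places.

Power-law profile: V₂ = V₁ · (z₂/z₁)^α
V₂ = 27.6 × (66.5/20.0)^0.261 = 27.6 × (3.3250)^0.261
    = 27.6 × 1.3683 = 37.7656 mph

37.77 mph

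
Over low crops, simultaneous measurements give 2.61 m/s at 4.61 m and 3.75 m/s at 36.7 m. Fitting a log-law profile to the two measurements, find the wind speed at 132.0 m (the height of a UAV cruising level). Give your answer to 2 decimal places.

Log law: V ∝ ln(z/z₀). From the pair, with r = V₁/V₂ = 0.69600,
ln z₀ = (ln z₁ − r·ln z₂)/(1 − r) = (1.5282 − 0.69600×3.6028)/0.30400 = -3.2214 → z₀ = 0.03990 m
V₃ = V₁ · ln(z₃/z₀)/ln(z₁/z₀) = 2.61 × 8.1042/4.7496 = 4.4534 m/s

4.45 m/s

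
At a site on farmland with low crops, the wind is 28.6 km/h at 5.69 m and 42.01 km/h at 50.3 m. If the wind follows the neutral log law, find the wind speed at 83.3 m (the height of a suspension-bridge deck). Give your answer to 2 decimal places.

Log law: V ∝ ln(z/z₀). From the pair, with r = V₁/V₂ = 0.68079,
ln z₀ = (ln z₁ − r·ln z₂)/(1 − r) = (1.7387 − 0.68079×3.9180)/0.31921 = -2.9092 → z₀ = 0.05452 m
V₃ = V₁ · ln(z₃/z₀)/ln(z₁/z₀) = 28.6 × 7.3316/4.6479 = 45.1140 km/h

45.11 km/h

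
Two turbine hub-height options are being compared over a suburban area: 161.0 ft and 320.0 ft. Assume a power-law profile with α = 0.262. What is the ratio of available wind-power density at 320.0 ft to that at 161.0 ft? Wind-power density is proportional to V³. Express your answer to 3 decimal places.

Speed ratio: V_B/V_A = (z_B/z_A)^α = (320.0/161.0)^0.262 = (1.9876)^0.262 = 1.19718
Power-density ratio: P_B/P_A = (V_B/V_A)³ = (1.19718)³ = 1.71586

1.716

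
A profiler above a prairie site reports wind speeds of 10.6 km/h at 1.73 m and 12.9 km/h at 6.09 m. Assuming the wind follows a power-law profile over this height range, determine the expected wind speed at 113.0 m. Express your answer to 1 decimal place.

20.3 km/h

First find α: α = ln(V₂/V₁)/ln(z₂/z₁) = ln(12.9/10.6)/ln(6.09/1.73) = 0.19637/1.25853 = 0.1560
Extrapolate from 6.09 m to 113.0 m: V₃ = 12.9 × (113.0/6.09)^0.1560 = 12.9 × 1.5773 = 20.3476 km/h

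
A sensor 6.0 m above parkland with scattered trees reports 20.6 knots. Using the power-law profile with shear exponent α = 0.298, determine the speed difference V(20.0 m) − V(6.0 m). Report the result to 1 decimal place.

Power law: V₂ = V₁ · (z₂/z₁)^α = 20.6 × (3.3333)^0.298 = 29.4907 knots
ΔV = 29.4907 − 20.6 = 8.8907 knots

8.9 knots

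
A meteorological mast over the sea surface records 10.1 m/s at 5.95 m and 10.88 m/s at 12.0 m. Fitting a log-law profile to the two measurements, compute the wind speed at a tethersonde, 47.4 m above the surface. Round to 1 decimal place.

Log law: V ∝ ln(z/z₀). From the pair, with r = V₁/V₂ = 0.92831,
ln z₀ = (ln z₁ − r·ln z₂)/(1 − r) = (1.7834 − 0.92831×2.4849)/0.07169 = -7.3003 → z₀ = 0.0006753 m
V₃ = V₁ · ln(z₃/z₀)/ln(z₁/z₀) = 10.1 × 11.1590/9.0837 = 12.4074 m/s

12.4 m/s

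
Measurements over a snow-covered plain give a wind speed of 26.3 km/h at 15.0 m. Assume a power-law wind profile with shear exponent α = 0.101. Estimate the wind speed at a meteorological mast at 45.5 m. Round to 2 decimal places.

29.42 km/h

Power-law profile: V₂ = V₁ · (z₂/z₁)^α
V₂ = 26.3 × (45.5/15.0)^0.101 = 26.3 × (3.0333)^0.101
    = 26.3 × 1.1186 = 29.4191 km/h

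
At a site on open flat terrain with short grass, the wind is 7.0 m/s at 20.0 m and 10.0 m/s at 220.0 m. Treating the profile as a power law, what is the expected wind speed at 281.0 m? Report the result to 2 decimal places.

First find α: α = ln(V₂/V₁)/ln(z₂/z₁) = ln(10.0/7.0)/ln(220.0/20.0) = 0.35667/2.39790 = 0.1487
Extrapolate from 220.0 m to 281.0 m: V₃ = 10.0 × (281.0/220.0)^0.1487 = 10.0 × 1.0371 = 10.3707 m/s

10.37 m/s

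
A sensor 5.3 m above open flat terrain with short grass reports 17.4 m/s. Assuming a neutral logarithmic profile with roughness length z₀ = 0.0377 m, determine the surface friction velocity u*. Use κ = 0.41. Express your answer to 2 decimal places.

u* ≈ 1.44 m/s

Log law: V(z) = (u*/κ) · ln(z/z₀) ⇒ u* = κ · V / ln(z/z₀)
u* = 0.41 × 17.4 / ln(5.3/0.0377) = 0.41 × 17.4 / 4.9458
   = 7.1340 / 4.9458 = 1.4424 m/s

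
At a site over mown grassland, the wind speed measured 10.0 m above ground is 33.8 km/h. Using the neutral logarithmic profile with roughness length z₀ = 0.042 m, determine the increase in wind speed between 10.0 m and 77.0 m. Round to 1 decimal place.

12.6 km/h

Log law: V₂ = V₁ · ln(z₂/z₀)/ln(z₁/z₀) = 33.8 × 7.5139/5.4727 = 46.4069 km/h
ΔV = 46.4069 − 33.8 = 12.6069 km/h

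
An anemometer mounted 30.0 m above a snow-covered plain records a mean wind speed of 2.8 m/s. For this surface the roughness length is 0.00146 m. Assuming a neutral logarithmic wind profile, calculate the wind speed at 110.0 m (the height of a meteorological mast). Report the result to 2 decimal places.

3.17 m/s

Log law: V(z) ∝ ln(z/z₀), so V₂/V₁ = ln(z₂/z₀) / ln(z₁/z₀).
ln(110.0/0.00146) = 11.2298, ln(30.0/0.00146) = 9.9305
V₂ = 2.8 × 11.2298/9.9305 = 2.8 × 1.1308 = 3.1663 m/s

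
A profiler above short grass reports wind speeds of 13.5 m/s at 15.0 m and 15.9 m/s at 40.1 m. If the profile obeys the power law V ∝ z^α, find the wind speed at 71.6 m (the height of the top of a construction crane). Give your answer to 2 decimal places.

17.51 m/s

First find α: α = ln(V₂/V₁)/ln(z₂/z₁) = ln(15.9/13.5)/ln(40.1/15.0) = 0.16363/0.98333 = 0.1664
Extrapolate from 40.1 m to 71.6 m: V₃ = 15.9 × (71.6/40.1)^0.1664 = 15.9 × 1.1013 = 17.5103 m/s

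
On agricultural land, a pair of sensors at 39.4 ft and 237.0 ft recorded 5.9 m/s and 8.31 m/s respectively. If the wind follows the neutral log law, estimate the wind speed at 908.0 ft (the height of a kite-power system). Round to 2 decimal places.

10.11 m/s

Log law: V ∝ ln(z/z₀). From the pair, with r = V₁/V₂ = 0.70999,
ln z₀ = (ln z₁ − r·ln z₂)/(1 − r) = (3.6738 − 0.70999×5.4681)/0.29001 = -0.7189 → z₀ = 0.4873 ft
V₃ = V₁ · ln(z₃/z₀)/ln(z₁/z₀) = 5.9 × 7.5301/4.3927 = 10.1141 m/s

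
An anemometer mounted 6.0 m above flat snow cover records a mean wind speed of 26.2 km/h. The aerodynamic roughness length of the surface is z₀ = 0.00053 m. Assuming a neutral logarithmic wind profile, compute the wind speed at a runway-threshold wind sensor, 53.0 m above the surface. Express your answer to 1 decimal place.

32.3 km/h

Log law: V(z) ∝ ln(z/z₀), so V₂/V₁ = ln(z₂/z₀) / ln(z₁/z₀).
ln(53.0/0.00053) = 11.5129, ln(6.0/0.00053) = 9.3344
V₂ = 26.2 × 11.5129/9.3344 = 26.2 × 1.2334 = 32.3148 km/h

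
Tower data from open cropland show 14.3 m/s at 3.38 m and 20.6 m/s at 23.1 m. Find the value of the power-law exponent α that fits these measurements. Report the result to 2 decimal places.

α ≈ 0.19

Power law: V₂/V₁ = (z₂/z₁)^α ⇒ α = ln(V₂/V₁) / ln(z₂/z₁)
α = ln(20.6/14.3) / ln(23.1/3.38) = ln(1.4406) / ln(6.8343)
  = 0.36503 / 1.92196 = 0.18993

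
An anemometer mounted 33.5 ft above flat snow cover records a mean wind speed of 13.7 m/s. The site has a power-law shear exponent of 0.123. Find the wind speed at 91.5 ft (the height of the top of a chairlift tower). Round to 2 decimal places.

15.50 m/s

Power-law profile: V₂ = V₁ · (z₂/z₁)^α
V₂ = 13.7 × (91.5/33.5)^0.123 = 13.7 × (2.7313)^0.123
    = 13.7 × 1.1316 = 15.5023 m/s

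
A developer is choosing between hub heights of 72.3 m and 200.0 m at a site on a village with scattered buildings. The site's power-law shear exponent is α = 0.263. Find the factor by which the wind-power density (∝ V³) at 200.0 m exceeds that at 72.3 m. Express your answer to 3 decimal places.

2.232

Speed ratio: V_B/V_A = (z_B/z_A)^α = (200.0/72.3)^0.263 = (2.7663)^0.263 = 1.30683
Power-density ratio: P_B/P_A = (V_B/V_A)³ = (1.30683)³ = 2.23179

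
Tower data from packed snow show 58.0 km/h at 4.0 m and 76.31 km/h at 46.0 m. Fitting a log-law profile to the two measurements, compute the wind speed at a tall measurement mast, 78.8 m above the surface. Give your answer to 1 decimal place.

80.3 km/h

Log law: V ∝ ln(z/z₀). From the pair, with r = V₁/V₂ = 0.76006,
ln z₀ = (ln z₁ − r·ln z₂)/(1 − r) = (1.3863 − 0.76006×3.8286)/0.23994 = -6.3503 → z₀ = 0.001746 m
V₃ = V₁ · ln(z₃/z₀)/ln(z₁/z₀) = 58.0 × 10.7172/7.7365 = 80.3454 km/h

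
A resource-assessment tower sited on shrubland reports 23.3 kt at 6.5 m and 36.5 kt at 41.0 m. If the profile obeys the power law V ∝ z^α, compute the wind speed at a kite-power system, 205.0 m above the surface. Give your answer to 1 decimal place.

54.0 kt

First find α: α = ln(V₂/V₁)/ln(z₂/z₁) = ln(36.5/23.3)/ln(41.0/6.5) = 0.44886/1.84177 = 0.2437
Extrapolate from 41.0 m to 205.0 m: V₃ = 36.5 × (205.0/41.0)^0.2437 = 36.5 × 1.4803 = 54.0305 kt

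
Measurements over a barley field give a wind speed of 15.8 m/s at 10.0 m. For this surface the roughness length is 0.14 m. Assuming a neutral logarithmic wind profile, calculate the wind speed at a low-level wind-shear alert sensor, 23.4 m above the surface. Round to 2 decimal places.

Log law: V(z) ∝ ln(z/z₀), so V₂/V₁ = ln(z₂/z₀) / ln(z₁/z₀).
ln(23.4/0.14) = 5.1188, ln(10.0/0.14) = 4.2687
V₂ = 15.8 × 5.1188/4.2687 = 15.8 × 1.1992 = 18.9467 m/s

18.95 m/s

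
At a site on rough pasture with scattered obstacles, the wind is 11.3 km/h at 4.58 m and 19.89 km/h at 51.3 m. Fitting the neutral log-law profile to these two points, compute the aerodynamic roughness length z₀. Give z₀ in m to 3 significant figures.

z₀ ≈ 0.191 m

Log law: V(z) ∝ ln(z/z₀). With r = V₁/V₂ = 11.3/19.89 = 0.56812,
r · ln(z₂/z₀) = ln(z₁/z₀) ⇒ ln z₀ = (ln z₁ − r·ln z₂)/(1 − r)
ln z₀ = (1.52170 − 0.56812×3.93769) / 0.43188 = -1.6565
z₀ = exp(-1.6565) = 0.1908 m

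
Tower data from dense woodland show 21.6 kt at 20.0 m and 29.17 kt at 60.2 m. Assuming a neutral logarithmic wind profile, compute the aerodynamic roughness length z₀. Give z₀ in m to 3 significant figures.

Log law: V(z) ∝ ln(z/z₀). With r = V₁/V₂ = 21.6/29.17 = 0.74049,
r · ln(z₂/z₀) = ln(z₁/z₀) ⇒ ln z₀ = (ln z₁ − r·ln z₂)/(1 − r)
ln z₀ = (2.99573 − 0.74049×4.09767) / 0.25951 = -0.1485
z₀ = exp(-0.1485) = 0.8620 m

z₀ ≈ 0.862 m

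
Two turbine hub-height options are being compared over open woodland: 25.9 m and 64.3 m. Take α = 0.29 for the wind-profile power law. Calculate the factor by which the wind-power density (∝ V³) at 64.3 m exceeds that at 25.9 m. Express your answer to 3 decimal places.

2.206

Speed ratio: V_B/V_A = (z_B/z_A)^α = (64.3/25.9)^0.29 = (2.4826)^0.29 = 1.30174
Power-density ratio: P_B/P_A = (V_B/V_A)³ = (1.30174)³ = 2.20583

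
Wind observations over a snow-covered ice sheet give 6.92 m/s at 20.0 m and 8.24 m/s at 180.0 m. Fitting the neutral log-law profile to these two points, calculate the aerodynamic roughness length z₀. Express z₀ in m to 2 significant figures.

Log law: V(z) ∝ ln(z/z₀). With r = V₁/V₂ = 6.92/8.24 = 0.83981,
r · ln(z₂/z₀) = ln(z₁/z₀) ⇒ ln z₀ = (ln z₁ − r·ln z₂)/(1 − r)
ln z₀ = (2.99573 − 0.83981×5.19296) / 0.16019 = -8.5231
z₀ = exp(-8.5231) = 0.0001988 m

z₀ ≈ 0.00020 m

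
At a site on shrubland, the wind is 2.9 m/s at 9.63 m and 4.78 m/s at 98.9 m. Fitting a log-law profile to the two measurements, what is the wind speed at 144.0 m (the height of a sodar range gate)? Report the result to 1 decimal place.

5.1 m/s

Log law: V ∝ ln(z/z₀). From the pair, with r = V₁/V₂ = 0.60669,
ln z₀ = (ln z₁ − r·ln z₂)/(1 − r) = (2.2649 − 0.60669×4.5941)/0.39331 = -1.3281 → z₀ = 0.2650 m
V₃ = V₁ · ln(z₃/z₀)/ln(z₁/z₀) = 2.9 × 6.2979/3.5930 = 5.0832 m/s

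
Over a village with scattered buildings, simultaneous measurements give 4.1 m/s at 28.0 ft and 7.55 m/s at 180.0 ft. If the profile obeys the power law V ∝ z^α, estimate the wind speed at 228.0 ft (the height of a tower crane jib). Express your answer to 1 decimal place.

8.2 m/s

First find α: α = ln(V₂/V₁)/ln(z₂/z₁) = ln(7.55/4.1)/ln(180.0/28.0) = 0.61056/1.86075 = 0.3281
Extrapolate from 180.0 ft to 228.0 ft: V₃ = 7.55 × (228.0/180.0)^0.3281 = 7.55 × 1.0807 = 8.1589 m/s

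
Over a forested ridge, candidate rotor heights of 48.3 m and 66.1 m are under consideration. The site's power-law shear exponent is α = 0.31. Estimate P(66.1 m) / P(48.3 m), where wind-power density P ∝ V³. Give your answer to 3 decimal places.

Speed ratio: V_B/V_A = (z_B/z_A)^α = (66.1/48.3)^0.31 = (1.3685)^0.31 = 1.10215
Power-density ratio: P_B/P_A = (V_B/V_A)³ = (1.10215)³ = 1.33880

1.339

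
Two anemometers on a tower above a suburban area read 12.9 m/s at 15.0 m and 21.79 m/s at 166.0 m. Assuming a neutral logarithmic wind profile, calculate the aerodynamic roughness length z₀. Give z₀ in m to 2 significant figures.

z₀ ≈ 0.46 m

Log law: V(z) ∝ ln(z/z₀). With r = V₁/V₂ = 12.9/21.79 = 0.59201,
r · ln(z₂/z₀) = ln(z₁/z₀) ⇒ ln z₀ = (ln z₁ − r·ln z₂)/(1 − r)
ln z₀ = (2.70805 − 0.59201×5.11199) / 0.40799 = -0.7802
z₀ = exp(-0.7802) = 0.4583 m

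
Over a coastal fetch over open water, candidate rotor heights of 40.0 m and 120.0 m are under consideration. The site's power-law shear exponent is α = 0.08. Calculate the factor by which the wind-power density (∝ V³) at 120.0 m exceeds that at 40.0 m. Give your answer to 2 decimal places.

Speed ratio: V_B/V_A = (z_B/z_A)^α = (120.0/40.0)^0.08 = (3.0000)^0.08 = 1.09187
Power-density ratio: P_B/P_A = (V_B/V_A)³ = (1.09187)³ = 1.30169

1.30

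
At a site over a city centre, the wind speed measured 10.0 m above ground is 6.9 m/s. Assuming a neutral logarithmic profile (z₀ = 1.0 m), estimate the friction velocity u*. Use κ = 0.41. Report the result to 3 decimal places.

u* ≈ 1.229 m/s

Log law: V(z) = (u*/κ) · ln(z/z₀) ⇒ u* = κ · V / ln(z/z₀)
u* = 0.41 × 6.9 / ln(10.0/1.0) = 0.41 × 6.9 / 2.3026
   = 2.8290 / 2.3026 = 1.2286 m/s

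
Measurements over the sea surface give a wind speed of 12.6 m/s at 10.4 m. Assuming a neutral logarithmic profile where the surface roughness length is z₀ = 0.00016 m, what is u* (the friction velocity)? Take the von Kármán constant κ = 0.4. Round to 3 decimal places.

u* ≈ 0.455 m/s

Log law: V(z) = (u*/κ) · ln(z/z₀) ⇒ u* = κ · V / ln(z/z₀)
u* = 0.4 × 12.6 / ln(10.4/0.00016) = 0.4 × 12.6 / 11.0821
   = 5.0400 / 11.0821 = 0.4548 m/s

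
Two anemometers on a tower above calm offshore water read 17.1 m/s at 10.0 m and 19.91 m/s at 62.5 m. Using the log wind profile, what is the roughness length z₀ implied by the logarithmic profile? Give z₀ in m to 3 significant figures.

z₀ ≈ 0.000143 m

Log law: V(z) ∝ ln(z/z₀). With r = V₁/V₂ = 17.1/19.91 = 0.85886,
r · ln(z₂/z₀) = ln(z₁/z₀) ⇒ ln z₀ = (ln z₁ − r·ln z₂)/(1 − r)
ln z₀ = (2.30259 − 0.85886×4.13517) / 0.14114 = -8.8494
z₀ = exp(-8.8494) = 0.0001435 m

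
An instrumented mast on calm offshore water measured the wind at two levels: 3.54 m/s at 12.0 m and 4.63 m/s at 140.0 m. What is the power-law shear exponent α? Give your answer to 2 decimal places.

Power law: V₂/V₁ = (z₂/z₁)^α ⇒ α = ln(V₂/V₁) / ln(z₂/z₁)
α = ln(4.63/3.54) / ln(140.0/12.0) = ln(1.3079) / ln(11.6667)
  = 0.26843 / 2.45674 = 0.10926

α ≈ 0.11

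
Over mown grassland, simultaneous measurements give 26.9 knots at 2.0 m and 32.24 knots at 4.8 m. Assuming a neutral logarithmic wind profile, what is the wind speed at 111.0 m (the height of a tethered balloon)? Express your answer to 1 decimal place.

Log law: V ∝ ln(z/z₀). From the pair, with r = V₁/V₂ = 0.83437,
ln z₀ = (ln z₁ − r·ln z₂)/(1 − r) = (0.6931 − 0.83437×1.5686)/0.16563 = -3.7170 → z₀ = 0.02431 m
V₃ = V₁ · ln(z₃/z₀)/ln(z₁/z₀) = 26.9 × 8.4265/4.4101 = 51.3983 knots

51.4 knots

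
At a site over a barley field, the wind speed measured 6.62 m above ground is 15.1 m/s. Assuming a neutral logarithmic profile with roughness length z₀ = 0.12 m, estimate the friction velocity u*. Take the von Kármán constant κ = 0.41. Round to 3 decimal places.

u* ≈ 1.544 m/s

Log law: V(z) = (u*/κ) · ln(z/z₀) ⇒ u* = κ · V / ln(z/z₀)
u* = 0.41 × 15.1 / ln(6.62/0.12) = 0.41 × 15.1 / 4.0104
   = 6.1910 / 4.0104 = 1.5438 m/s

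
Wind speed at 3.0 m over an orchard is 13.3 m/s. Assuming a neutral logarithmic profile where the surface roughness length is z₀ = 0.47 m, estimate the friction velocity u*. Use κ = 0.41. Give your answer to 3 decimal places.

u* ≈ 2.942 m/s

Log law: V(z) = (u*/κ) · ln(z/z₀) ⇒ u* = κ · V / ln(z/z₀)
u* = 0.41 × 13.3 / ln(3.0/0.47) = 0.41 × 13.3 / 1.8536
   = 5.4530 / 1.8536 = 2.9418 m/s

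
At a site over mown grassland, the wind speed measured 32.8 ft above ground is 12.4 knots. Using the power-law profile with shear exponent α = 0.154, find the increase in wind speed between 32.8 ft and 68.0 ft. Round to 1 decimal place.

1.5 knots

Power law: V₂ = V₁ · (z₂/z₁)^α = 12.4 × (2.0732)^0.154 = 13.8734 knots
ΔV = 13.8734 − 12.4 = 1.4734 knots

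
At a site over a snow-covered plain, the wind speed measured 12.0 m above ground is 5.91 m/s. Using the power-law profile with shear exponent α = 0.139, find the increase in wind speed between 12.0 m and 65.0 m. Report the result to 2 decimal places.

Power law: V₂ = V₁ · (z₂/z₁)^α = 5.91 × (5.4167)^0.139 = 7.4744 m/s
ΔV = 7.4744 − 5.91 = 1.5644 m/s

1.56 m/s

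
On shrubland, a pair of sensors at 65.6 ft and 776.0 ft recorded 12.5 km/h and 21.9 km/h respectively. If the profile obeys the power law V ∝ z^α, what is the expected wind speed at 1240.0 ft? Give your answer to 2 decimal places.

24.36 km/h

First find α: α = ln(V₂/V₁)/ln(z₂/z₁) = ln(21.9/12.5)/ln(776.0/65.6) = 0.56076/2.47058 = 0.2270
Extrapolate from 776.0 ft to 1240.0 ft: V₃ = 21.9 × (1240.0/776.0)^0.2270 = 21.9 × 1.1123 = 24.3583 km/h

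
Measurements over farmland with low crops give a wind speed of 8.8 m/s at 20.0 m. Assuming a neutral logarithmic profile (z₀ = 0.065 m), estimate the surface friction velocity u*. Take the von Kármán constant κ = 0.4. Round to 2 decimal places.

Log law: V(z) = (u*/κ) · ln(z/z₀) ⇒ u* = κ · V / ln(z/z₀)
u* = 0.4 × 8.8 / ln(20.0/0.065) = 0.4 × 8.8 / 5.7291
   = 3.5200 / 5.7291 = 0.6144 m/s

u* ≈ 0.61 m/s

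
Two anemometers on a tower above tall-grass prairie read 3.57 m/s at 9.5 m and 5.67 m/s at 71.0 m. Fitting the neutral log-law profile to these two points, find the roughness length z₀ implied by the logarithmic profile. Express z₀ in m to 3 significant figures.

z₀ ≈ 0.311 m

Log law: V(z) ∝ ln(z/z₀). With r = V₁/V₂ = 3.57/5.67 = 0.62963,
r · ln(z₂/z₀) = ln(z₁/z₀) ⇒ ln z₀ = (ln z₁ − r·ln z₂)/(1 − r)
ln z₀ = (2.25129 − 0.62963×4.26268) / 0.37037 = -1.1681
z₀ = exp(-1.1681) = 0.3110 m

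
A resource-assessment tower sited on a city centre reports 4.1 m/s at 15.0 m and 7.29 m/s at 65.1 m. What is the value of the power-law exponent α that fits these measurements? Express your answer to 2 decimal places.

α ≈ 0.39

Power law: V₂/V₁ = (z₂/z₁)^α ⇒ α = ln(V₂/V₁) / ln(z₂/z₁)
α = ln(7.29/4.1) / ln(65.1/15.0) = ln(1.7780) / ln(4.3400)
  = 0.57552 / 1.46787 = 0.39207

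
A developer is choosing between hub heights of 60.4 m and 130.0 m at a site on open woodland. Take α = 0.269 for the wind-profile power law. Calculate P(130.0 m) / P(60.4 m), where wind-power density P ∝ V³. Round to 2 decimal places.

1.86

Speed ratio: V_B/V_A = (z_B/z_A)^α = (130.0/60.4)^0.269 = (2.1523)^0.269 = 1.22900
Power-density ratio: P_B/P_A = (V_B/V_A)³ = (1.22900)³ = 1.85633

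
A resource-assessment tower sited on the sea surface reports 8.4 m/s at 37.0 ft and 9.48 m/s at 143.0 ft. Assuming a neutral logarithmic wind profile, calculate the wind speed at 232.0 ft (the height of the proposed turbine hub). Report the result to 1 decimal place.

Log law: V ∝ ln(z/z₀). From the pair, with r = V₁/V₂ = 0.88608,
ln z₀ = (ln z₁ − r·ln z₂)/(1 − r) = (3.6109 − 0.88608×4.9628)/0.11392 = -6.9041 → z₀ = 0.001004 ft
V₃ = V₁ · ln(z₃/z₀)/ln(z₁/z₀) = 8.4 × 12.3508/10.5150 = 9.8666 m/s

9.9 m/s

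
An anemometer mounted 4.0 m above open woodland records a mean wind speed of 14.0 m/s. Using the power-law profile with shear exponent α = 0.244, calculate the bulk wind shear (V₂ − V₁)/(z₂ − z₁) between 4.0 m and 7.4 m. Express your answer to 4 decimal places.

Power law: V₂ = V₁ · (z₂/z₁)^α = 14.0 × (1.8500)^0.244 = 16.2674 m/s
ΔV/Δz = (16.2674 − 14.0)/(7.4 − 4.0) = 2.2674/3.4000 = 0.66688 m/s/m

0.6669 m/s/m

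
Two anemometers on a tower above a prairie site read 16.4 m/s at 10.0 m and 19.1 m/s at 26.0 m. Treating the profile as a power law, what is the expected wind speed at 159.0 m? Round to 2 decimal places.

25.50 m/s

First find α: α = ln(V₂/V₁)/ln(z₂/z₁) = ln(19.1/16.4)/ln(26.0/10.0) = 0.15241/0.95551 = 0.1595
Extrapolate from 26.0 m to 159.0 m: V₃ = 19.1 × (159.0/26.0)^0.1595 = 19.1 × 1.3349 = 25.4959 m/s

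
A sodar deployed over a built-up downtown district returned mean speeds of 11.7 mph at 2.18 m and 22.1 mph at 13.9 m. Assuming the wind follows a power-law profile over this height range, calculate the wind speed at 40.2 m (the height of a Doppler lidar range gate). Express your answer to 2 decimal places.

31.82 mph

First find α: α = ln(V₂/V₁)/ln(z₂/z₁) = ln(22.1/11.7)/ln(13.9/2.18) = 0.63599/1.85256 = 0.3433
Extrapolate from 13.9 m to 40.2 m: V₃ = 22.1 × (40.2/13.9)^0.3433 = 22.1 × 1.4399 = 31.8220 mph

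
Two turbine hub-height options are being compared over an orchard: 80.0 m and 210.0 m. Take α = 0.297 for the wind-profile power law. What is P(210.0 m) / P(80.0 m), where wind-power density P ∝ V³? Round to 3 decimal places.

Speed ratio: V_B/V_A = (z_B/z_A)^α = (210.0/80.0)^0.297 = (2.6250)^0.297 = 1.33193
Power-density ratio: P_B/P_A = (V_B/V_A)³ = (1.33193)³ = 2.36289

2.363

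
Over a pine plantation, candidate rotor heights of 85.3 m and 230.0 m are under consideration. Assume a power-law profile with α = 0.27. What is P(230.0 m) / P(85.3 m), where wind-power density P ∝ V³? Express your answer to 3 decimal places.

Speed ratio: V_B/V_A = (z_B/z_A)^α = (230.0/85.3)^0.27 = (2.6964)^0.27 = 1.30710
Power-density ratio: P_B/P_A = (V_B/V_A)³ = (1.30710)³ = 2.23322

2.233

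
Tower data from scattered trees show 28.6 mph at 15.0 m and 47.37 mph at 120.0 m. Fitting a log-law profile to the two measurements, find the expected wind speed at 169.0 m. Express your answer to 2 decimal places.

Log law: V ∝ ln(z/z₀). From the pair, with r = V₁/V₂ = 0.60376,
ln z₀ = (ln z₁ − r·ln z₂)/(1 − r) = (2.7081 − 0.60376×4.7875)/0.39624 = -0.4604 → z₀ = 0.6310 m
V₃ = V₁ · ln(z₃/z₀)/ln(z₁/z₀) = 28.6 × 5.5903/3.1685 = 50.4607 mph

50.46 mph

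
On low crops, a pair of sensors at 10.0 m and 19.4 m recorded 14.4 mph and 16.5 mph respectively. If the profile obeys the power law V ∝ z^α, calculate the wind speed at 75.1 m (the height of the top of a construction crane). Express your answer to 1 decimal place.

First find α: α = ln(V₂/V₁)/ln(z₂/z₁) = ln(16.5/14.4)/ln(19.4/10.0) = 0.13613/0.66269 = 0.2054
Extrapolate from 19.4 m to 75.1 m: V₃ = 16.5 × (75.1/19.4)^0.2054 = 16.5 × 1.3206 = 21.7891 mph

21.8 mph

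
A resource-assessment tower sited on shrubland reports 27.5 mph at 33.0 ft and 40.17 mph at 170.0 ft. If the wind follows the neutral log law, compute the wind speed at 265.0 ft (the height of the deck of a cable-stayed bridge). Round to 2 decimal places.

43.60 mph

Log law: V ∝ ln(z/z₀). From the pair, with r = V₁/V₂ = 0.68459,
ln z₀ = (ln z₁ − r·ln z₂)/(1 − r) = (3.4965 − 0.68459×5.1358)/0.31541 = -0.0615 → z₀ = 0.9403 ft
V₃ = V₁ · ln(z₃/z₀)/ln(z₁/z₀) = 27.5 × 5.6413/3.5581 = 43.6011 mph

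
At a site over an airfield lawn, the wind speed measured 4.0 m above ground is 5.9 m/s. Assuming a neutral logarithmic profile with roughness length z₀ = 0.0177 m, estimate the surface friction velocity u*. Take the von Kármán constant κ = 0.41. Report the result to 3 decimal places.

u* ≈ 0.446 m/s

Log law: V(z) = (u*/κ) · ln(z/z₀) ⇒ u* = κ · V / ln(z/z₀)
u* = 0.41 × 5.9 / ln(4.0/0.0177) = 0.41 × 5.9 / 5.4205
   = 2.4190 / 5.4205 = 0.4463 m/s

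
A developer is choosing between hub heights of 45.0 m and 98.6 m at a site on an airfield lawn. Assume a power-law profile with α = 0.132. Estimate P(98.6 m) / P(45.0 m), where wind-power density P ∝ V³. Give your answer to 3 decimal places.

1.364

Speed ratio: V_B/V_A = (z_B/z_A)^α = (98.6/45.0)^0.132 = (2.1911)^0.132 = 1.10909
Power-density ratio: P_B/P_A = (V_B/V_A)³ = (1.10909)³ = 1.36428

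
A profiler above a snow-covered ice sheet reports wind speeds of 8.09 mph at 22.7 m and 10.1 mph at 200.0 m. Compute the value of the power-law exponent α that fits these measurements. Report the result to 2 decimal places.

α ≈ 0.10

Power law: V₂/V₁ = (z₂/z₁)^α ⇒ α = ln(V₂/V₁) / ln(z₂/z₁)
α = ln(10.1/8.09) / ln(200.0/22.7) = ln(1.2485) / ln(8.8106)
  = 0.22191 / 2.17595 = 0.10198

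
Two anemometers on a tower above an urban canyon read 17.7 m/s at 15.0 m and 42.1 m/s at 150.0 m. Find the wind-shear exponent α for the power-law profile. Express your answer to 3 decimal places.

α ≈ 0.376

Power law: V₂/V₁ = (z₂/z₁)^α ⇒ α = ln(V₂/V₁) / ln(z₂/z₁)
α = ln(42.1/17.7) / ln(150.0/15.0) = ln(2.3785) / ln(10.0000)
  = 0.86648 / 2.30259 = 0.37631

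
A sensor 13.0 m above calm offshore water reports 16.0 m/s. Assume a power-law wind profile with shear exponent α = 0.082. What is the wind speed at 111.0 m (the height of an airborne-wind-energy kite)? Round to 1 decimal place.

Power-law profile: V₂ = V₁ · (z₂/z₁)^α
V₂ = 16.0 × (111.0/13.0)^0.082 = 16.0 × (8.5385)^0.082
    = 16.0 × 1.1923 = 19.0763 m/s

19.1 m/s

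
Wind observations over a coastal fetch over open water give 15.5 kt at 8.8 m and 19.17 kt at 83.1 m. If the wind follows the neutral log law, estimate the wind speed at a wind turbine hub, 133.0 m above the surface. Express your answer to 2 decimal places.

19.94 kt

Log law: V ∝ ln(z/z₀). From the pair, with r = V₁/V₂ = 0.80856,
ln z₀ = (ln z₁ − r·ln z₂)/(1 − r) = (2.1748 − 0.80856×4.4200)/0.19144 = -7.3081 → z₀ = 0.0006701 m
V₃ = V₁ · ln(z₃/z₀)/ln(z₁/z₀) = 15.5 × 12.1984/9.4828 = 19.9387 kt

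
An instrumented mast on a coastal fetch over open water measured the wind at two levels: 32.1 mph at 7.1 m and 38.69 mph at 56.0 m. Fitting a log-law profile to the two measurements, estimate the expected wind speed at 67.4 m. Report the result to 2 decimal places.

Log law: V ∝ ln(z/z₀). From the pair, with r = V₁/V₂ = 0.82967,
ln z₀ = (ln z₁ − r·ln z₂)/(1 − r) = (1.9601 − 0.82967×4.0254)/0.17033 = -8.0998 → z₀ = 0.0003036 m
V₃ = V₁ · ln(z₃/z₀)/ln(z₁/z₀) = 32.1 × 12.3105/10.0599 = 39.2812 mph

39.28 mph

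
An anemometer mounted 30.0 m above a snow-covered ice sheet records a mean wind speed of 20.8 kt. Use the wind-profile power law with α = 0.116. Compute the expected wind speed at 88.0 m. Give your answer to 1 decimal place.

Power-law profile: V₂ = V₁ · (z₂/z₁)^α
V₂ = 20.8 × (88.0/30.0)^0.116 = 20.8 × (2.9333)^0.116
    = 20.8 × 1.1330 = 23.5655 kt

23.6 kt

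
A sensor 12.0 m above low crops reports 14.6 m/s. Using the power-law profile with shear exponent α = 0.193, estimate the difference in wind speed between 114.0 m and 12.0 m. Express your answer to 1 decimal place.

Power law: V₂ = V₁ · (z₂/z₁)^α = 14.6 × (9.5000)^0.193 = 22.5452 m/s
ΔV = 22.5452 − 14.6 = 7.9452 m/s

7.9 m/s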